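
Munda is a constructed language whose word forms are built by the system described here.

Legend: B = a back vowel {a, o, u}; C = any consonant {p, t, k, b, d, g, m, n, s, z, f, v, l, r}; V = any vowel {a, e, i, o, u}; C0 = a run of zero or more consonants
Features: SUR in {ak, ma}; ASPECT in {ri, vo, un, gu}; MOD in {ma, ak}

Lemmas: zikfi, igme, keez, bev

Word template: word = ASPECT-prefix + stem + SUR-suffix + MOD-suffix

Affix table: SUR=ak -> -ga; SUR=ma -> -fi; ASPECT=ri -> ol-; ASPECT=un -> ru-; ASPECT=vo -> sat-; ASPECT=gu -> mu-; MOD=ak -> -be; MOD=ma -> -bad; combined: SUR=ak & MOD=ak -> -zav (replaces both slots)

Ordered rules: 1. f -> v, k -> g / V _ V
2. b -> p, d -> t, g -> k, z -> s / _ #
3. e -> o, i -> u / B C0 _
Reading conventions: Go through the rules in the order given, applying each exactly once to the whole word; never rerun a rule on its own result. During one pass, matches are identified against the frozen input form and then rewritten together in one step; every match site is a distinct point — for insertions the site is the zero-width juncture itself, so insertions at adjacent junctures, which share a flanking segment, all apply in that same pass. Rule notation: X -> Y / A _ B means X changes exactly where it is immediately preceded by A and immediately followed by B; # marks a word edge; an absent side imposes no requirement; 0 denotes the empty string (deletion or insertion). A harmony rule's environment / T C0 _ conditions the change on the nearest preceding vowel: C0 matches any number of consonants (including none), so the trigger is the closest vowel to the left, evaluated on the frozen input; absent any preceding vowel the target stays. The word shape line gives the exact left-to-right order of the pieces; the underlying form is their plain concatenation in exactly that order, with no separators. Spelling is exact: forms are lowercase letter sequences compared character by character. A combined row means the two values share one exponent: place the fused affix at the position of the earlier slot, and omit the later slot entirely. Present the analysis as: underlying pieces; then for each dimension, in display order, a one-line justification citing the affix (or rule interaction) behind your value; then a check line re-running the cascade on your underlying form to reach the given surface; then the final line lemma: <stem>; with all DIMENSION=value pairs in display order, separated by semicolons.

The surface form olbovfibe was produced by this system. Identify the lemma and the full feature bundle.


underlying: ol-bev-fi-be
SUR=ma - signalled by the affix -fi
ASPECT=ri - signalled by the affix ol-
MOD=ak - signalled by the affix -be
check: olbevfibe -> olbevfibe -> olbevfibe -> olbovfibe
lemma: bev; SUR=ma; ASPECT=ri; MOD=ak


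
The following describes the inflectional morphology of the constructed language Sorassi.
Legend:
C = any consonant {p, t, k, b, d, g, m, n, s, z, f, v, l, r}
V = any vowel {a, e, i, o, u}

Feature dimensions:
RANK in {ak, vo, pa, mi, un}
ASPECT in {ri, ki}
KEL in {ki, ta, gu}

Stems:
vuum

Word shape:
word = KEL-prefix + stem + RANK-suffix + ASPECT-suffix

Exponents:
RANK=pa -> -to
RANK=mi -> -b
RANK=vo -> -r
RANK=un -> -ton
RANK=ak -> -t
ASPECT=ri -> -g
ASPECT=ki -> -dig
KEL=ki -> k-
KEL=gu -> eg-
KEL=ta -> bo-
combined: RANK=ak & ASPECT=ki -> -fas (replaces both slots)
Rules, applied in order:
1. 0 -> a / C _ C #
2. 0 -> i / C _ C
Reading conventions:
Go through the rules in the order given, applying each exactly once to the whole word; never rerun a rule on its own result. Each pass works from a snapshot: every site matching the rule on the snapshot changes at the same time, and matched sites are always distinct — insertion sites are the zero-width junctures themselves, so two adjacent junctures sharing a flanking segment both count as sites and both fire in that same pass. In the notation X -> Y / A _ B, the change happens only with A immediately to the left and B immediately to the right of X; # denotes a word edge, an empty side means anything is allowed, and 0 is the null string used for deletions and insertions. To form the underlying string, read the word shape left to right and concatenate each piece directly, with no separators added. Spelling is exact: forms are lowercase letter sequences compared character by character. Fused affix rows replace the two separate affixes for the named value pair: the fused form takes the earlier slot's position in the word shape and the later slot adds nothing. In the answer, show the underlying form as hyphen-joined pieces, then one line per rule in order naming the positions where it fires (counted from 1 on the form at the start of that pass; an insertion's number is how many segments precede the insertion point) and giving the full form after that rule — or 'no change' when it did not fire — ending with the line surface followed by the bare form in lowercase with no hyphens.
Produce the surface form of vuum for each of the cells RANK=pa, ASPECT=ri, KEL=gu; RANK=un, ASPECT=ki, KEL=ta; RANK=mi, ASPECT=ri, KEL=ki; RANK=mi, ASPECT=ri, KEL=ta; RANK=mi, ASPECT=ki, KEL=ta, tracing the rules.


cell RANK=pa, ASPECT=ri, KEL=gu:
underlying: eg-vuum-to-g
1. 0 -> a / C _ C #: no change
2. 0 -> i / C _ C: inserts after position(s) 2, 6: egivuumitog
surface: egivuumitog

cell RANK=un, ASPECT=ki, KEL=ta:
underlying: bo-vuum-ton-dig
1. 0 -> a / C _ C #: no change
2. 0 -> i / C _ C: inserts after position(s) 6, 9: bovuumitonidig
surface: bovuumitonidig

cell RANK=mi, ASPECT=ri, KEL=ki:
underlying: k-vuum-b-g
1. 0 -> a / C _ C #: inserts after position(s) 6: kvuumbag
2. 0 -> i / C _ C: inserts after position(s) 1, 5: kivuumibag
surface: kivuumibag

cell RANK=mi, ASPECT=ri, KEL=ta:
underlying: bo-vuum-b-g
1. 0 -> a / C _ C #: inserts after position(s) 7: bovuumbag
2. 0 -> i / C _ C: inserts after position(s) 6: bovuumibag
surface: bovuumibag

cell RANK=mi, ASPECT=ki, KEL=ta:
underlying: bo-vuum-b-dig
1. 0 -> a / C _ C #: no change
2. 0 -> i / C _ C: inserts after position(s) 6, 7: bovuumibidig
surface: bovuumibidig


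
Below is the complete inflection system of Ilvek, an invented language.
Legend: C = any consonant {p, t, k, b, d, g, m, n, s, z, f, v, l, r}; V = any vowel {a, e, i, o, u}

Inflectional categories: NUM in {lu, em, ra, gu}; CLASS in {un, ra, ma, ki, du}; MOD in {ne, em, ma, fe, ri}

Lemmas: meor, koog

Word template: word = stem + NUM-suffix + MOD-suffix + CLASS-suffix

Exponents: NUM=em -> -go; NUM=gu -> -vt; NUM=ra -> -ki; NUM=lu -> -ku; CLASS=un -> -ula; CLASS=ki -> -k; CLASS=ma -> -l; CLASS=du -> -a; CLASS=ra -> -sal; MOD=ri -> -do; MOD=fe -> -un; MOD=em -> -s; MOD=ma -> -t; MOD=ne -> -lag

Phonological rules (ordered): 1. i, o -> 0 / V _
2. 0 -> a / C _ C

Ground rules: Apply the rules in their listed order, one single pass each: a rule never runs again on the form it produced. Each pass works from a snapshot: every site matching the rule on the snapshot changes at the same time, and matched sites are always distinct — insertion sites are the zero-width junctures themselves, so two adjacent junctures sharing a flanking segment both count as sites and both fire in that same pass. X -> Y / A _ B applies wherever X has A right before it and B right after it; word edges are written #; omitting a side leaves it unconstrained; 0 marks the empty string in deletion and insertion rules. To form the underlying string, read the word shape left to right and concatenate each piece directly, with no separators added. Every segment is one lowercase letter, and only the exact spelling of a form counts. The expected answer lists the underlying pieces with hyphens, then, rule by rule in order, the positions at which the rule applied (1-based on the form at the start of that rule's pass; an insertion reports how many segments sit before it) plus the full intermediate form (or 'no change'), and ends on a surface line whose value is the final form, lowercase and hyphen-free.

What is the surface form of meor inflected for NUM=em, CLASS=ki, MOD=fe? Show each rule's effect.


underlying: meor-go-un-k
1. i, o -> 0 / V _: fires at position(s) 3: mergounk
2. 0 -> a / C _ C: inserts after position(s) 3, 7: meragounak
surface: meragounak


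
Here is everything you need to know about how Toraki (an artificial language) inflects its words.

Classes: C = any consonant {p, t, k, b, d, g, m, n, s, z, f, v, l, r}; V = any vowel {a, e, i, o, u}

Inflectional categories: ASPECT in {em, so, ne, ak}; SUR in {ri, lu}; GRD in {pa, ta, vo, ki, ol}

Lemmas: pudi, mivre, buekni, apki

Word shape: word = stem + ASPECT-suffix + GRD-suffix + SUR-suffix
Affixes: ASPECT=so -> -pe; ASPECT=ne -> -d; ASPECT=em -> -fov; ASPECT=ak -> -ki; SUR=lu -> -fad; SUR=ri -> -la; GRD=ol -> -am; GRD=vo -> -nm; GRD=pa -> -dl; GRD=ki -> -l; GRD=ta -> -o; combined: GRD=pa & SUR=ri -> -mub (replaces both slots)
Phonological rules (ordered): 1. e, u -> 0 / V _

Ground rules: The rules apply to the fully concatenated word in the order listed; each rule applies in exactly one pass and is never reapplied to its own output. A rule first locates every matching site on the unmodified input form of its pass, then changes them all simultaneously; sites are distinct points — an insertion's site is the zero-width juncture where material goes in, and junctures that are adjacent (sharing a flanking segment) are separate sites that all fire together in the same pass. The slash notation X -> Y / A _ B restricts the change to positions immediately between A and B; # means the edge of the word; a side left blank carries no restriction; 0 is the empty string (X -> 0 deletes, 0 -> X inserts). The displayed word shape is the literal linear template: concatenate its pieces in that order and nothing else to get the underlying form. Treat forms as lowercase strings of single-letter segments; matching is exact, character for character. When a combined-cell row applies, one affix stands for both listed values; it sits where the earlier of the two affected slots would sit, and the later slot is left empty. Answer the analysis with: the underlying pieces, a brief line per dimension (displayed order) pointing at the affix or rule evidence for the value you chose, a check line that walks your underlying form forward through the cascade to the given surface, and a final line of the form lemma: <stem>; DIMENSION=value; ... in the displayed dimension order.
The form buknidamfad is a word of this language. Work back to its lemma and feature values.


underlying: buekni-d-am-fad
ASPECT=ne - signalled by the affix -d
SUR=lu - signalled by the affix -fad
GRD=ol - signalled by the affix -am
check: bueknidamfad -> buknidamfad
lemma: buekni; ASPECT=ne; SUR=lu; GRD=ol


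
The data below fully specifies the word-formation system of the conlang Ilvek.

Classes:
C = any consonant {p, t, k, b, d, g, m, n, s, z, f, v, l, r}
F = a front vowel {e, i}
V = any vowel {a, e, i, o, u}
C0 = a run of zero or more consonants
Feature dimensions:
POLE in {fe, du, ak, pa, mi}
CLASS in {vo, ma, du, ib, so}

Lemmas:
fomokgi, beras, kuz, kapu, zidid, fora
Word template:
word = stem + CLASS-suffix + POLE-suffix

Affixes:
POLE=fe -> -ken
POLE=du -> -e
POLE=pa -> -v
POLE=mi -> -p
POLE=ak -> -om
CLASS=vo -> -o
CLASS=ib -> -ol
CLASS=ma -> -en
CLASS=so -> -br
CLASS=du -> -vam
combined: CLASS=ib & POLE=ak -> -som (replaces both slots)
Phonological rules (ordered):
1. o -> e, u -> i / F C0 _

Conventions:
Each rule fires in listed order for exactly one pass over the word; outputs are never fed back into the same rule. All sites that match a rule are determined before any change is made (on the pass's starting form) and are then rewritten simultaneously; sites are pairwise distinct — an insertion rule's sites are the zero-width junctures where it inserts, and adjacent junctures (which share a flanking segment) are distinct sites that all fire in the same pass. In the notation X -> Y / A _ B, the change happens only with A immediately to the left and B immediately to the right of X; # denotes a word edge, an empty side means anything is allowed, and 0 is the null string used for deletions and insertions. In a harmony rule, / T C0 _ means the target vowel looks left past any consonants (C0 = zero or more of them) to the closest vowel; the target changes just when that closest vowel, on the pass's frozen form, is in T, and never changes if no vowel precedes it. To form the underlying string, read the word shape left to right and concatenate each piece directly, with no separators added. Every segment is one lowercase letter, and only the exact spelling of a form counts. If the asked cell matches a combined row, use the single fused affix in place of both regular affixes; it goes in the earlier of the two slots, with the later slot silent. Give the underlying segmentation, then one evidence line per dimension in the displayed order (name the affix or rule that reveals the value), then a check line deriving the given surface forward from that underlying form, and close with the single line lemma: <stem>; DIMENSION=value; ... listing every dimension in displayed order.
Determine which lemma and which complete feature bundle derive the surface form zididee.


underlying: zidid-o-e
POLE=du - signalled by the affix -e
CLASS=vo - signalled by the affix -o
check: zididoe -> zididee
lemma: zidid; POLE=du; CLASS=vo


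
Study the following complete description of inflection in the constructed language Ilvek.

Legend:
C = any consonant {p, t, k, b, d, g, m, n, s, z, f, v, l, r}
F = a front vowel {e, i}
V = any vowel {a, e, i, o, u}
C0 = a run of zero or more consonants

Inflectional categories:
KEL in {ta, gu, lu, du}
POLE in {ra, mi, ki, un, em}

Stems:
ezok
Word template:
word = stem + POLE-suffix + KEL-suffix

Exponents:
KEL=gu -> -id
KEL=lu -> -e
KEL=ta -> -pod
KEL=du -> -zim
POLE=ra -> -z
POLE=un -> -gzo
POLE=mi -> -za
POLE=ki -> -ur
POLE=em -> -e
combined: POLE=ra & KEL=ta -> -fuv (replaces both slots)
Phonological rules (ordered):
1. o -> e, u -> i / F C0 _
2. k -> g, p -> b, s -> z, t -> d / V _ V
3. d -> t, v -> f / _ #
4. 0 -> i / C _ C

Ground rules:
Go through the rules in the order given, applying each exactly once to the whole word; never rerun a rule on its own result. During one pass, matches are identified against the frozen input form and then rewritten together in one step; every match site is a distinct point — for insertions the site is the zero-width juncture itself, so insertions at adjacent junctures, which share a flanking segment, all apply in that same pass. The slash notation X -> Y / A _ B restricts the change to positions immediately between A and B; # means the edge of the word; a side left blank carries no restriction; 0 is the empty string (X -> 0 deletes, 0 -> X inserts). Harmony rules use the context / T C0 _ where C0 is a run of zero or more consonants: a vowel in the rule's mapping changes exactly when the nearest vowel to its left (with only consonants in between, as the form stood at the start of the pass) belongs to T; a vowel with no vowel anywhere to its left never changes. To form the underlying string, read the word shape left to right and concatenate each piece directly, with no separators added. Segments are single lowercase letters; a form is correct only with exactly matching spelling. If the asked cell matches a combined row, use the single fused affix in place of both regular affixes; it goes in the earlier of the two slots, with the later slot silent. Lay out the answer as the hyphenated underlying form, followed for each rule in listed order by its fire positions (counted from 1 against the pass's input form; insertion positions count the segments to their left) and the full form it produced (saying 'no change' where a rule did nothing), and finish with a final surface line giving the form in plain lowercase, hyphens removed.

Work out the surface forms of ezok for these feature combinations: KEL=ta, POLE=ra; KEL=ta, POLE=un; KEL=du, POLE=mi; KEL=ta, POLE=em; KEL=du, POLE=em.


cell KEL=ta, POLE=ra:
underlying: ezok-fuv
1. o -> e, u -> i / F C0 _: fires at position(s) 3: ezekfuv
2. k -> g, p -> b, s -> z, t -> d / V _ V: no change
3. d -> t, v -> f / _ #: fires at position(s) 7: ezekfuf
4. 0 -> i / C _ C: inserts after position(s) 4: ezekifuf
surface: ezekifuf

cell KEL=ta, POLE=un:
underlying: ezok-gzo-pod
1. o -> e, u -> i / F C0 _: fires at position(s) 3: ezekgzopod
2. k -> g, p -> b, s -> z, t -> d / V _ V: fires at position(s) 8: ezekgzobod
3. d -> t, v -> f / _ #: fires at position(s) 10: ezekgzobot
4. 0 -> i / C _ C: inserts after position(s) 4, 5: ezekigizobot
surface: ezekigizobot

cell KEL=du, POLE=mi:
underlying: ezok-za-zim
1. o -> e, u -> i / F C0 _: fires at position(s) 3: ezekzazim
2. k -> g, p -> b, s -> z, t -> d / V _ V: no change
3. d -> t, v -> f / _ #: no change
4. 0 -> i / C _ C: inserts after position(s) 4: ezekizazim
surface: ezekizazim

cell KEL=ta, POLE=em:
underlying: ezok-e-pod
1. o -> e, u -> i / F C0 _: fires at position(s) 3, 7: ezekeped
2. k -> g, p -> b, s -> z, t -> d / V _ V: fires at position(s) 4, 6: ezegebed
3. d -> t, v -> f / _ #: fires at position(s) 8: ezegebet
4. 0 -> i / C _ C: no change
surface: ezegebet

cell KEL=du, POLE=em:
underlying: ezok-e-zim
1. o -> e, u -> i / F C0 _: fires at position(s) 3: ezekezim
2. k -> g, p -> b, s -> z, t -> d / V _ V: fires at position(s) 4: ezegezim
3. d -> t, v -> f / _ #: no change
4. 0 -> i / C _ C: no change
surface: ezegezim


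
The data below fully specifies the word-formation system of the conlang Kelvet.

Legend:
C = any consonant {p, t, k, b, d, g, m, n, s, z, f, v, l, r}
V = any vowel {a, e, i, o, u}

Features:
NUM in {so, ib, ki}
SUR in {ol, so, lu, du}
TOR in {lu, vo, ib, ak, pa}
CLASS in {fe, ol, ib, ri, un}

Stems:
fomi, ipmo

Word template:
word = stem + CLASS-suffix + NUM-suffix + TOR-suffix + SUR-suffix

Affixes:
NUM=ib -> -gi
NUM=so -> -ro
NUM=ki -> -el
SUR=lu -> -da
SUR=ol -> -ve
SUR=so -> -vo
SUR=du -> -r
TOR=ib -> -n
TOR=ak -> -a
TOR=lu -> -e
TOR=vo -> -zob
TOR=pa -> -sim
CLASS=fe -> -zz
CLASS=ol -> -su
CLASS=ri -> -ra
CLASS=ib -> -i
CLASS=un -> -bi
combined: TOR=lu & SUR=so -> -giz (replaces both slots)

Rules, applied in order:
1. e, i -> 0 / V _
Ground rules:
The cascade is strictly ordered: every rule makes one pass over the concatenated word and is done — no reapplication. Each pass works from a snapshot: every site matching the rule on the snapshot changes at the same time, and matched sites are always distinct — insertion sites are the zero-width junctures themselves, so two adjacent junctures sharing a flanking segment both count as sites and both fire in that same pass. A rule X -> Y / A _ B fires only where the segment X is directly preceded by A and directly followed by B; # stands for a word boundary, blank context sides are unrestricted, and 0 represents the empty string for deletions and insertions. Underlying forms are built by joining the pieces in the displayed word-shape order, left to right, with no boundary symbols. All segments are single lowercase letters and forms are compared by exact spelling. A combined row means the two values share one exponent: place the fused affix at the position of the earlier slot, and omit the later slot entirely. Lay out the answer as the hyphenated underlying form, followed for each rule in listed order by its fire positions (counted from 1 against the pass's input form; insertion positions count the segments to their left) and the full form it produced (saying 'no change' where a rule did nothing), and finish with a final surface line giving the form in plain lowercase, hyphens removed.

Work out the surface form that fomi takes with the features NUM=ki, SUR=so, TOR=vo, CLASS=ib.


underlying: fomi-i-el-zob-vo
1. e, i -> 0 / V _: fires at position(s) 5, 6: fomilzobvo
surface: fomilzobvo


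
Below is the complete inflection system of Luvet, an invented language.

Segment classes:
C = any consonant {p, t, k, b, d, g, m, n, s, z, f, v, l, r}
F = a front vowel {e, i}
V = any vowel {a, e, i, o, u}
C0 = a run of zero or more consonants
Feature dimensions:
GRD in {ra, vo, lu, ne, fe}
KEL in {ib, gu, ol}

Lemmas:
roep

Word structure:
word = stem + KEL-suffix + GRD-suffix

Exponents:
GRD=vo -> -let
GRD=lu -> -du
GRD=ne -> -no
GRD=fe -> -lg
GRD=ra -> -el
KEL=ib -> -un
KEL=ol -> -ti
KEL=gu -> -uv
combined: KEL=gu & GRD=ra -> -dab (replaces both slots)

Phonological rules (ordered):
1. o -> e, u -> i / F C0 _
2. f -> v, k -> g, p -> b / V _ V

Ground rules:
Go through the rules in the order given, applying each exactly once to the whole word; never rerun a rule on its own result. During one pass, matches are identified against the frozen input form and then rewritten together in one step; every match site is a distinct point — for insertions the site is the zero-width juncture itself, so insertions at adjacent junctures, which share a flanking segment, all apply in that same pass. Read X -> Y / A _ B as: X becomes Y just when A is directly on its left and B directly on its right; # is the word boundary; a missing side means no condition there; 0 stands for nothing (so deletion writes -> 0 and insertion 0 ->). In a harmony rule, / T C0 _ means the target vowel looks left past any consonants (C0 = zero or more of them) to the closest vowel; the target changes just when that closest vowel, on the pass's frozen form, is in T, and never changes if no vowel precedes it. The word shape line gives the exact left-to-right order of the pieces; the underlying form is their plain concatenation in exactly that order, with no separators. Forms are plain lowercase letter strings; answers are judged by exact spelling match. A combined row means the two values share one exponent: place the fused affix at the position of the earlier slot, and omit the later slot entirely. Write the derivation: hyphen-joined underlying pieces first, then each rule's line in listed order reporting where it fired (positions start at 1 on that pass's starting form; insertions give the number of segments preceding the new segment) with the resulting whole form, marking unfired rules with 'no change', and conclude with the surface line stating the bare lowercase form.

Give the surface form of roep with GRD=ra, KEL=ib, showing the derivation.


underlying: roep-un-el
1. o -> e, u -> i / F C0 _: fires at position(s) 5: roepinel
2. f -> v, k -> g, p -> b / V _ V: fires at position(s) 4: roebinel
surface: roebinel


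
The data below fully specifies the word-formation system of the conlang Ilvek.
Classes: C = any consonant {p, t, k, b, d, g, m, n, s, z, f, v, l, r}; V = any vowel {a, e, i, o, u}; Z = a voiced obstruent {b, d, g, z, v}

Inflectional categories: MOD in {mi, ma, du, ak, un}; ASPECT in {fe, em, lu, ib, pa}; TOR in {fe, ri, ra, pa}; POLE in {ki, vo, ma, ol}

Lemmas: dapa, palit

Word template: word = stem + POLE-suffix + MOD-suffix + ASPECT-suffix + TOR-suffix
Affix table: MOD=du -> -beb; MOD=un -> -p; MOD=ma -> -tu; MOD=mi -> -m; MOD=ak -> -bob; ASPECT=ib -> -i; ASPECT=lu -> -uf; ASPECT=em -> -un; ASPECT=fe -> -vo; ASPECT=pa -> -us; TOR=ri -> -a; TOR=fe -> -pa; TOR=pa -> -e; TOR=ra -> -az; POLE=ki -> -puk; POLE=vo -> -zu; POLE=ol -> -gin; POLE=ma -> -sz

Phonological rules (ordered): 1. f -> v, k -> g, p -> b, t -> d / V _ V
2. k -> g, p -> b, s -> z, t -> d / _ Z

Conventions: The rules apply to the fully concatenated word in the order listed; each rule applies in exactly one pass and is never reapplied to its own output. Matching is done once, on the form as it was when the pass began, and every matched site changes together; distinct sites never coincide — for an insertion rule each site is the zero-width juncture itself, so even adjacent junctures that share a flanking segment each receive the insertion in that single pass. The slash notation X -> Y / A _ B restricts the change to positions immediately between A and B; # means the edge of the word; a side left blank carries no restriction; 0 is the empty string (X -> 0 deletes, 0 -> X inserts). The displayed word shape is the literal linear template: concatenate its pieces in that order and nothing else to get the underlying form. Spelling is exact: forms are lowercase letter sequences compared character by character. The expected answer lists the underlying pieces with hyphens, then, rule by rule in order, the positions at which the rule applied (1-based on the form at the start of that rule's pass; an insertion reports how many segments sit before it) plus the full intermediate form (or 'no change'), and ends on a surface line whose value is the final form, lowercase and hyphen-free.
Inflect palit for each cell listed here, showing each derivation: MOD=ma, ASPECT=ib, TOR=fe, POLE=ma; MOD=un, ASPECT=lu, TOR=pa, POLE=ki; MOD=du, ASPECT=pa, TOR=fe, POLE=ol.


cell MOD=ma, ASPECT=ib, TOR=fe, POLE=ma:
underlying: palit-sz-tu-i-pa
1. f -> v, k -> g, p -> b, t -> d / V _ V: fires at position(s) 11: palitsztuiba
2. k -> g, p -> b, s -> z, t -> d / _ Z: fires at position(s) 6: palitzztuiba
surface: palitzztuiba

cell MOD=un, ASPECT=lu, TOR=pa, POLE=ki:
underlying: palit-puk-p-uf-e
1. f -> v, k -> g, p -> b, t -> d / V _ V: fires at position(s) 11: palitpukpuve
2. k -> g, p -> b, s -> z, t -> d / _ Z: no change
surface: palitpukpuve

cell MOD=du, ASPECT=pa, TOR=fe, POLE=ol:
underlying: palit-gin-beb-us-pa
1. f -> v, k -> g, p -> b, t -> d / V _ V: no change
2. k -> g, p -> b, s -> z, t -> d / _ Z: fires at position(s) 5: palidginbebuspa
surface: palidginbebuspa


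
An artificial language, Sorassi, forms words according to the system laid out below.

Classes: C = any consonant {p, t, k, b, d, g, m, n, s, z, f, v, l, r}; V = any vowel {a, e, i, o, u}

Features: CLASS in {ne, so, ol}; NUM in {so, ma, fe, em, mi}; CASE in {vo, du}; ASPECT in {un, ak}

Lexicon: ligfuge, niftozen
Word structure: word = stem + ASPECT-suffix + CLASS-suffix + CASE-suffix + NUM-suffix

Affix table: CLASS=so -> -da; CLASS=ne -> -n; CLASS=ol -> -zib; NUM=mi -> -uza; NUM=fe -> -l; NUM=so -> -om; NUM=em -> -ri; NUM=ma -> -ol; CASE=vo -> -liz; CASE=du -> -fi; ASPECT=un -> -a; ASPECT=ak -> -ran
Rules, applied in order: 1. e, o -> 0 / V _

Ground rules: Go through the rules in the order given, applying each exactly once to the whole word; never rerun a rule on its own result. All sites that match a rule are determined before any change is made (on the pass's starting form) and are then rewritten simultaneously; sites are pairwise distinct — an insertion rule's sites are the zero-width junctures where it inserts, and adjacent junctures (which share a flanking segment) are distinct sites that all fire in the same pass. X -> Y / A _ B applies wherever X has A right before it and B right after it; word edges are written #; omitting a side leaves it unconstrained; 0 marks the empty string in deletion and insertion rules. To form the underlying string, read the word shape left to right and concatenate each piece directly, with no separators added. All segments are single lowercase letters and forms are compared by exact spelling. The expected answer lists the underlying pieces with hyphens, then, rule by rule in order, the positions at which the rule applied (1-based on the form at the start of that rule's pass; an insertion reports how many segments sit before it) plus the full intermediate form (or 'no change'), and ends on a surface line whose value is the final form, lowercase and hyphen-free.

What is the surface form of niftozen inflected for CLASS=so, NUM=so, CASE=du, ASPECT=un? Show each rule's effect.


underlying: niftozen-a-da-fi-om
1. e, o -> 0 / V _: fires at position(s) 14: niftozenadafim
surface: niftozenadafim


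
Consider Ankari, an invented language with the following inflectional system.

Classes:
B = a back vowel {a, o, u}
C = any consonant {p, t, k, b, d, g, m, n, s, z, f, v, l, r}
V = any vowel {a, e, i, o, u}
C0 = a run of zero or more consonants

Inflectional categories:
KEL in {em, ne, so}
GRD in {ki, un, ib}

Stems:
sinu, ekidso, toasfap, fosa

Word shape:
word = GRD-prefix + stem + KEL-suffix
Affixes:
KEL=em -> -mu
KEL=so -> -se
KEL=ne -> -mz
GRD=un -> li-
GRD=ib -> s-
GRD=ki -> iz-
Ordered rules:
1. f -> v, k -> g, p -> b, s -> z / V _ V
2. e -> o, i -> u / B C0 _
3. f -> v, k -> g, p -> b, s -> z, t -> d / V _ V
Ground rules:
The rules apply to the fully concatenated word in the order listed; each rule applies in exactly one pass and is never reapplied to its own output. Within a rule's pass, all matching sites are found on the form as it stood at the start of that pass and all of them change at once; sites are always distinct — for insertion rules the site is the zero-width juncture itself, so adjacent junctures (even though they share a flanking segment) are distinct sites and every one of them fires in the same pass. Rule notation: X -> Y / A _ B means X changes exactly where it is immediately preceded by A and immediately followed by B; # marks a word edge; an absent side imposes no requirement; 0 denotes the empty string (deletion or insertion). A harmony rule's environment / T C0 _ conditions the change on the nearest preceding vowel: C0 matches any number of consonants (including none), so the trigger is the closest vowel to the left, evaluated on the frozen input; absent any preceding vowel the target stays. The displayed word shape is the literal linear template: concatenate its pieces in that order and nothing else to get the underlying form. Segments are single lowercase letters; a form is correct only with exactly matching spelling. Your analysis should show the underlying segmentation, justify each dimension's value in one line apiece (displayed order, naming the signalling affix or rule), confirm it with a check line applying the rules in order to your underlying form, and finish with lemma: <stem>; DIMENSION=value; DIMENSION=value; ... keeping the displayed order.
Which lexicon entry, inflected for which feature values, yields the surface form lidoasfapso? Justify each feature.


underlying: li-toasfap-se
KEL=so - signalled by the affix -se
GRD=un - signalled by the affix li-
check: litoasfapse -> litoasfapse -> litoasfapso -> lidoasfapso
lemma: toasfap; KEL=so; GRD=un


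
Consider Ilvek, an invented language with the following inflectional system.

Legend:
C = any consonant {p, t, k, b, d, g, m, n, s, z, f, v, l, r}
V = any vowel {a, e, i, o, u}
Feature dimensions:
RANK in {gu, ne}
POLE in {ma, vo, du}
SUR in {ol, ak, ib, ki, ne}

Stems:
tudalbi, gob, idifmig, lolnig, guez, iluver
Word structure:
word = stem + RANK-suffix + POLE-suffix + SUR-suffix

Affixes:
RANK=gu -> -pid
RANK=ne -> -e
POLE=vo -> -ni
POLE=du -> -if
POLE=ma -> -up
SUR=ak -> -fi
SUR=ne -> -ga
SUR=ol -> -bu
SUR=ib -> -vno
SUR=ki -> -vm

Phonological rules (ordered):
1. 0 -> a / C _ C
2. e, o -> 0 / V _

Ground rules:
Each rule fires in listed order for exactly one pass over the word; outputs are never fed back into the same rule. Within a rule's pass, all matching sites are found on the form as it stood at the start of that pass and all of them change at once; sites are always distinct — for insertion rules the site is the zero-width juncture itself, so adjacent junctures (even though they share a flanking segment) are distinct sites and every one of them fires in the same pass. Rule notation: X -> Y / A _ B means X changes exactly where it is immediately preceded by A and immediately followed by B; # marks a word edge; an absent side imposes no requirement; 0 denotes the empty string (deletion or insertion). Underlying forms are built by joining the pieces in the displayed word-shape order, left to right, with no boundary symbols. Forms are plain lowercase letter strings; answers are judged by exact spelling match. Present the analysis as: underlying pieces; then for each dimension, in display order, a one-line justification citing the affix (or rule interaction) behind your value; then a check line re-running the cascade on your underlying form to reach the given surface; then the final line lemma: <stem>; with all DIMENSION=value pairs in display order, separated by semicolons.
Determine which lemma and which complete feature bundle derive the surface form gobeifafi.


underlying: gob-e-if-fi
RANK=ne - signalled by the affix -e
POLE=du - signalled by the affix -if
SUR=ak - signalled by the affix -fi
check: gobeiffi -> gobeifafi -> gobeifafi
lemma: gob; RANK=ne; POLE=du; SUR=ak


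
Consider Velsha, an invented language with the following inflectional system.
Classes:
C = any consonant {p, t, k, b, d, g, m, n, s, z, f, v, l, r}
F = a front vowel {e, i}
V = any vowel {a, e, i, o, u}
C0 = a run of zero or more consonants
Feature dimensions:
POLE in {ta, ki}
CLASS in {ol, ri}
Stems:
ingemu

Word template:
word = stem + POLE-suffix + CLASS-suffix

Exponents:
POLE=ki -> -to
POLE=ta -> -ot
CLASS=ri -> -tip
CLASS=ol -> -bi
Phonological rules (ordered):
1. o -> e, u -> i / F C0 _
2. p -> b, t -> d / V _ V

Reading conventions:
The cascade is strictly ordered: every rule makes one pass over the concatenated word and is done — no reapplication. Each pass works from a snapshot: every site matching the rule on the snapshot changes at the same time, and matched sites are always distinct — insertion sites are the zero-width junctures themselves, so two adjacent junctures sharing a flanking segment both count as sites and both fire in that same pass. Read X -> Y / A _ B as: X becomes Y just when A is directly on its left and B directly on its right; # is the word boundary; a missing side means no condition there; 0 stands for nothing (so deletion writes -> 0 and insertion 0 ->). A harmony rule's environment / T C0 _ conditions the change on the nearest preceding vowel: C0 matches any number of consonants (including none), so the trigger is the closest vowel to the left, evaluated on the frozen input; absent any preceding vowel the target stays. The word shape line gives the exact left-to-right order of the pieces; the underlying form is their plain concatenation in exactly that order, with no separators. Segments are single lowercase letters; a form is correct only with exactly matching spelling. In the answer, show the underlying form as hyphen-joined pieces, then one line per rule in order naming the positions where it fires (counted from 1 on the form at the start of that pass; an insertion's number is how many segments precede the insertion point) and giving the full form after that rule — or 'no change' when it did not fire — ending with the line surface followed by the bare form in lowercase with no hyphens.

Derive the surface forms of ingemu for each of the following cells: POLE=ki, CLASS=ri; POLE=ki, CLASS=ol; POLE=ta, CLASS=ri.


cell POLE=ki, CLASS=ri:
underlying: ingemu-to-tip
1. o -> e, u -> i / F C0 _: fires at position(s) 6: ingemitotip
2. p -> b, t -> d / V _ V: fires at position(s) 7, 9: ingemidodip
surface: ingemidodip

cell POLE=ki, CLASS=ol:
underlying: ingemu-to-bi
1. o -> e, u -> i / F C0 _: fires at position(s) 6: ingemitobi
2. p -> b, t -> d / V _ V: fires at position(s) 7: ingemidobi
surface: ingemidobi

cell POLE=ta, CLASS=ri:
underlying: ingemu-ot-tip
1. o -> e, u -> i / F C0 _: fires at position(s) 6: ingemiottip
2. p -> b, t -> d / V _ V: no change
surface: ingemiottip


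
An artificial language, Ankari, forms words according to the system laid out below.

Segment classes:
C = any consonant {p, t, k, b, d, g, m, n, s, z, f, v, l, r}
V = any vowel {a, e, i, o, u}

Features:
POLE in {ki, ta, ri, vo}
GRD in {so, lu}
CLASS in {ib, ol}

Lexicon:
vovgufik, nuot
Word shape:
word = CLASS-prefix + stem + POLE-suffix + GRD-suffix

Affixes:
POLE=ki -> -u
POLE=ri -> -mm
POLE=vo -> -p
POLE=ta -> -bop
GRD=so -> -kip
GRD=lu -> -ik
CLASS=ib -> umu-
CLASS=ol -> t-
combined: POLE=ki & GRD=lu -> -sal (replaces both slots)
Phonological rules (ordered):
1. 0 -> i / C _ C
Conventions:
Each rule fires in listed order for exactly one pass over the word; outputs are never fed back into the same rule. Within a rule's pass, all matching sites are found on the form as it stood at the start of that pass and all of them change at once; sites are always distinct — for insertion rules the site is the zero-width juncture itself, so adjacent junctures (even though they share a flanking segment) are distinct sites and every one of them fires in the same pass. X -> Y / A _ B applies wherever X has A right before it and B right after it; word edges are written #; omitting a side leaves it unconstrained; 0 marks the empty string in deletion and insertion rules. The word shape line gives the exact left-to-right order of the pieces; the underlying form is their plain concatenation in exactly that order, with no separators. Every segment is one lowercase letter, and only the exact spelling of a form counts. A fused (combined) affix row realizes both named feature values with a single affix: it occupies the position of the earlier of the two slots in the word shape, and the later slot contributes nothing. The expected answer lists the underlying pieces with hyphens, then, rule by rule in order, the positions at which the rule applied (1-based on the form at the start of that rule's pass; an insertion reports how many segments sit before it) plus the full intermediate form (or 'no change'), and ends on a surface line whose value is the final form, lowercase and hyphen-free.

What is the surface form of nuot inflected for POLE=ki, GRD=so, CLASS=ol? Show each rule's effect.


underlying: t-nuot-u-kip
1. 0 -> i / C _ C: inserts after position(s) 1: tinuotukip
surface: tinuotukip


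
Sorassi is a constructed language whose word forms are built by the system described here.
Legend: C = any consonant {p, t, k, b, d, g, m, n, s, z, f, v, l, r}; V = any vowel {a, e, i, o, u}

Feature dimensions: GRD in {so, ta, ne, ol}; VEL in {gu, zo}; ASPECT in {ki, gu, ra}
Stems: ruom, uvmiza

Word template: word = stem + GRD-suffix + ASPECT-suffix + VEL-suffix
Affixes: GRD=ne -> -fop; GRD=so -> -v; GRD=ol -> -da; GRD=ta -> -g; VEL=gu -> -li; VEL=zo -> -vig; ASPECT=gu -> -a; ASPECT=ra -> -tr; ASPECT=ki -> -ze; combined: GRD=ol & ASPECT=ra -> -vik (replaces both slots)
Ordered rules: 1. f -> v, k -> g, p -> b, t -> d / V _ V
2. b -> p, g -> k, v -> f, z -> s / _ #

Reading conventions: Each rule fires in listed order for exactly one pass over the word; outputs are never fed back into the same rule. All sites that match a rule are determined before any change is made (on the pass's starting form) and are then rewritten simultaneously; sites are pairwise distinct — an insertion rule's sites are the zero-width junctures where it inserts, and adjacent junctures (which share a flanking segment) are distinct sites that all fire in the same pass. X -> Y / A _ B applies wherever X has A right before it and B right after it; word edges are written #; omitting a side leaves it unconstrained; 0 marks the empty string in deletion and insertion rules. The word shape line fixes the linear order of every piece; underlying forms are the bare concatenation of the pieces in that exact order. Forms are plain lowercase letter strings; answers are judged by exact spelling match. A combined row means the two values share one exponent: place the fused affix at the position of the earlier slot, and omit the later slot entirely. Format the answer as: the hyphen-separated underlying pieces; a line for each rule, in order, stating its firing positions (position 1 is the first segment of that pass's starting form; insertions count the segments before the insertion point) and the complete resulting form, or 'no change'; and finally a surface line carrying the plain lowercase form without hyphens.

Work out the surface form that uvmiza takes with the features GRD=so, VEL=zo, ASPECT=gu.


underlying: uvmiza-v-a-vig
1. f -> v, k -> g, p -> b, t -> d / V _ V: no change
2. b -> p, g -> k, v -> f, z -> s / _ #: fires at position(s) 11: uvmizavavik
surface: uvmizavavik


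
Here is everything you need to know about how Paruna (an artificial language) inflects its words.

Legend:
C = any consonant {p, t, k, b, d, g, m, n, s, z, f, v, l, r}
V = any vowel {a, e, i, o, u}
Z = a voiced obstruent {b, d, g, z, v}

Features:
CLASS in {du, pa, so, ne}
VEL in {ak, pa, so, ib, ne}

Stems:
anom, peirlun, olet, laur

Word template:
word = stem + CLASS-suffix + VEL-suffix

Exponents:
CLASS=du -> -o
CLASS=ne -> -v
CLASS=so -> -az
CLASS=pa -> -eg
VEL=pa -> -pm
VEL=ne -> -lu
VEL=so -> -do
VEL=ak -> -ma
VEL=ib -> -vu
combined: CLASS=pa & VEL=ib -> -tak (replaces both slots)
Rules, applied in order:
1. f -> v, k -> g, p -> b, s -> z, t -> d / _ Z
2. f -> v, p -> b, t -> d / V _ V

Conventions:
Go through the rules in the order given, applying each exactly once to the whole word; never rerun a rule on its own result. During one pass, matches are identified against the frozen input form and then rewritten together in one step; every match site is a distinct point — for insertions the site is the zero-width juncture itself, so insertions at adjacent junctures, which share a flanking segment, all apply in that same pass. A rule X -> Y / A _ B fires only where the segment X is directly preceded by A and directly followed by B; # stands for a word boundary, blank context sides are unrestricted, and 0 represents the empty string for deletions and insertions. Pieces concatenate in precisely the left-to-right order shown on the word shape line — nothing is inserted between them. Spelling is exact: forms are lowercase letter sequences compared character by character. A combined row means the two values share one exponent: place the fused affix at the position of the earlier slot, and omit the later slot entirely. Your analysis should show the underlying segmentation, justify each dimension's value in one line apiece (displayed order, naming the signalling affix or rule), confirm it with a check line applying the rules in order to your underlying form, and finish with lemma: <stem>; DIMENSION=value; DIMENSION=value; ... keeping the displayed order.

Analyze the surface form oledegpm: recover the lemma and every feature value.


underlying: olet-eg-pm
CLASS=pa - signalled by the affix -eg
VEL=pa - signalled by the affix -pm
check: oletegpm -> oletegpm -> oledegpm
lemma: olet; CLASS=pa; VEL=pa
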